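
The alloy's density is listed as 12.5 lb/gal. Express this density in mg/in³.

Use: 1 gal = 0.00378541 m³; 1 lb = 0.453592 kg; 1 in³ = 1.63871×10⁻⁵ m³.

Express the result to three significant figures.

12.5 lb/gal × 0.453592 kg/lb ÷ 0.00378541 m³/gal = 1497.83 kg/m³
1497.83 kg/m³ ÷ 10⁻⁶ kg/mg × 1.63871×10⁻⁵ m³/in³ = 24545.1 mg/in³

2.45×10⁴ mg/in³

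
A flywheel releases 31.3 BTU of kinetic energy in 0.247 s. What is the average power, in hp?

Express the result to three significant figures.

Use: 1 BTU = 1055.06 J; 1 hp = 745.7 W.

179 hp

31.3 BTU × 1055.06 → 33023.4 J
P = E / t = 33023.4 J / 0.247 s = 133698 W
133698 W ÷ (745.7 W/hp) = 179.292 hp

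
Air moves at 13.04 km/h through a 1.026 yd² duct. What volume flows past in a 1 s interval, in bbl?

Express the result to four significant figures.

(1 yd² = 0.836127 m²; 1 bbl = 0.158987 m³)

19.54 bbl

13.04 km/h × (1/3.6) = 3.62222 m/s
1.026 yd² × 0.836127 = 0.857866 m²
V = v × A × t = 3.62222 m/s × 0.857866 m² × 1 s = 3.10738 m³
3.10738 m³ ÷ (0.158987 m³/bbl) = 19.5449 bbl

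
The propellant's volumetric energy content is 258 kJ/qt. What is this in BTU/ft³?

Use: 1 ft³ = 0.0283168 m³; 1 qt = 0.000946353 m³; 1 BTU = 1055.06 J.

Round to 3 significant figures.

258 kJ/qt × 1000 J/kJ ÷ 0.000946353 m³/qt = 2.72626×10⁸ J/m³
2.72626×10⁸ J/m³ ÷ 1055.06 J/BTU × 0.0283168 m³/ft³ = 7317.02 BTU/ft³

7320 BTU/ft³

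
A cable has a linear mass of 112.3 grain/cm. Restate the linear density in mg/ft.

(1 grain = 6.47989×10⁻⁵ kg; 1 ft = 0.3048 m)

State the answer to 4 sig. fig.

2.218×10⁵ mg/ft

112.3 grain/cm × 6.47989×10⁻⁵ kg/grain ÷ 0.01 m/cm = 0.727692 kg/m
0.727692 kg/m ÷ 10⁻⁶ kg/mg × 0.3048 m/ft = 221801 mg/ft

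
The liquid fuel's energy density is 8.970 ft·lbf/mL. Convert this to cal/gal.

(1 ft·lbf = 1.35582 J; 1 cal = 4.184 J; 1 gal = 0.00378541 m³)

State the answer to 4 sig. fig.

8.970 ft·lbf/mL × 1.35582 J/ft·lbf ÷ 10⁻⁶ m³/mL = 1.21617×10⁷ J/m³
1.21617×10⁷ J/m³ ÷ 4.184 J/cal × 0.00378541 m³/gal = 11003.1 cal/gal

1.100×10⁴ cal/gal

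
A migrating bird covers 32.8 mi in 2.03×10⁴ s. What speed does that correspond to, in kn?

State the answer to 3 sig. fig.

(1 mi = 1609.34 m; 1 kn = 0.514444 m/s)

5.05 kn

32.8 mi × 1609.34 = 52786.4 m
v = d / t = 52786.4 m / 20300 s = 2.60032 m/s
2.60032 m/s ÷ (0.514444 m/s/kn) = 5.05462 kn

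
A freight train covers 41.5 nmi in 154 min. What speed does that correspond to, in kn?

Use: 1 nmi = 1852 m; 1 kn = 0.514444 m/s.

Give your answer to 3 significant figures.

16.2 kn

41.5 nmi × 1852 → 76858 m
154 min × 60 → 9240 s
v = d / t = 76858 m / 9240 s = 8.31797 m/s
8.31797 m/s ÷ (0.514444 m/s/kn) = 16.1689 kn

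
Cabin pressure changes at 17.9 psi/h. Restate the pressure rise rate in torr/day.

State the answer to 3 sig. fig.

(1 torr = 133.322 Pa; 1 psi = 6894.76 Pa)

2.22×10⁴ torr/day

17.9 psi/h × 6894.76 Pa/psi ÷ 3600 s/h = 34.2823 Pa/s
34.2823 Pa/s ÷ 133.322 Pa/torr × 86400 s/day = 22216.8 torr/day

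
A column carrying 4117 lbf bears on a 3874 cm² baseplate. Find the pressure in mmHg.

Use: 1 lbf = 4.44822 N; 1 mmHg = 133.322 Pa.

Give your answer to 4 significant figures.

354.6 mmHg

4117 lbf × 4.44822 = 18313.3 N
3874 cm² × 0.0001 = 0.3874 m²
P = F / A = 18313.3 N / 0.3874 m² = 47272.3 Pa
47272.3 Pa ÷ (133.322 Pa/mmHg) = 354.572 mmHg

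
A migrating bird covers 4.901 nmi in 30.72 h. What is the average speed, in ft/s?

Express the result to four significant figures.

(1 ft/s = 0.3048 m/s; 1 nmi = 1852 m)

4.901 nmi × 1852 → 9076.65 m
30.72 h × 3600 → 110592 s
v = d / t = 9076.65 m / 110592 s = 0.0820733 m/s
0.0820733 m/s ÷ (0.3048 m/s/ft/s) = 0.269269 ft/s

0.2693 ft/s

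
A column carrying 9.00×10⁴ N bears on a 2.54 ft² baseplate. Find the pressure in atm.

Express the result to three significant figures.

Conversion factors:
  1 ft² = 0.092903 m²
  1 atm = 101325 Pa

2.54 ft² × 0.092903 = 0.235974 m²
P = F / A = 90000 N / 0.235974 m² = 381398 Pa
381398 Pa ÷ (101325 Pa/atm) = 3.76411 atm

3.76 atm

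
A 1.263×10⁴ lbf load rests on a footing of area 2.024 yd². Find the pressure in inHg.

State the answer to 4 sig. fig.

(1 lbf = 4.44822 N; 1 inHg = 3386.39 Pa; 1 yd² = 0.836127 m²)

1.263×10⁴ lbf × 4.44822 = 56181 N
2.024 yd² × 0.836127 = 1.69232 m²
P = F / A = 56181 N / 1.69232 m² = 33197.6 Pa
33197.6 Pa ÷ (3386.39 Pa/inHg) = 9.80324 inHg

9.803 inHg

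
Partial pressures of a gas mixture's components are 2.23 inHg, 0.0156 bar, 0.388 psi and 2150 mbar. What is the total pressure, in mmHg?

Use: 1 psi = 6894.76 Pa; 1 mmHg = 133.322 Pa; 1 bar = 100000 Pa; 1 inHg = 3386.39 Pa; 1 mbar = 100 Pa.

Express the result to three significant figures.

1700 mmHg

2.23 inHg × 3386.39 = 7551.65 Pa
0.0156 bar × 100000 = 1560 Pa
0.388 psi × 6894.76 = 2675.17 Pa
2150 mbar × 100 = 215000 Pa
Sum: 7551.65 + 1560 + 2675.17 + 215000 = 226787 Pa
In mmHg: 226787 / 133.322 = 1701.05 mmHg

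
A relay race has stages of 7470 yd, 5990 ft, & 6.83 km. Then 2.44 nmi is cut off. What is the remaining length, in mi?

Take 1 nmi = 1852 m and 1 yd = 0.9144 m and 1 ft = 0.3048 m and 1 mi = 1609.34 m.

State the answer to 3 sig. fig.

7470 yd × 0.9144 = 6830.57 m
5990 ft × 0.3048 = 1825.75 m
6.83 km × 1000 = 6830 m
2.44 nmi × 1852 = 4518.88 m
Net: 6830.57 + 1825.75 + 6830 − 4518.88 = 10967.4 m
In mi: 10967.4 / 1609.34 = 6.81484 mi

6.81 mi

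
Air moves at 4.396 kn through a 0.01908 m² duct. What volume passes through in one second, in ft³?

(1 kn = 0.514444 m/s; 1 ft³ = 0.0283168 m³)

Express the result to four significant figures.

1.524 ft³

4.396 kn × 0.514444 = 2.2615 m/s
V = v × A × t = 2.2615 m/s × 0.01908 m² × 1 s = 0.0431494 m³
0.0431494 m³ ÷ (0.0283168 m³/ft³) = 1.52381 ft³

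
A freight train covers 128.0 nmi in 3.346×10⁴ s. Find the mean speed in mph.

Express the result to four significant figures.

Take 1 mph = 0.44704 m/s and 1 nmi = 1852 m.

15.85 mph

128.0 nmi × 1852 = 237056 m
v = d / t = 237056 m / 33460 s = 7.08476 m/s
7.08476 m/s ÷ (0.44704 m/s/mph) = 15.8482 mph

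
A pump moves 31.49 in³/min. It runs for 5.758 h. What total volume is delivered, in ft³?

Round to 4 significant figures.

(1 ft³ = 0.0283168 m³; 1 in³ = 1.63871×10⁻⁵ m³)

31.49 in³/min → 8.6005×10⁻⁶ m³/s
5.758 h → 20728.8 s
V = Q × t = 8.6005×10⁻⁶ × 20728.8 = 0.178278 m³
In ft³: 0.178278 / 0.0283168 = 6.29584 ft³

6.296 ft³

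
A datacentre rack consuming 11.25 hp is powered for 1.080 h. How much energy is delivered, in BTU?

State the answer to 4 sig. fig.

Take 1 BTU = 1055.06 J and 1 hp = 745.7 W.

3.091×10⁴ BTU

11.25 hp × 745.7 → 8389.12 W
1.080 h × 3600 → 3888 s
E = P × t = 8389.12 W × 3888 s = 3.26169×10⁷ J
3.26169×10⁷ J ÷ (1055.06 J/BTU) = 30914.7 BTU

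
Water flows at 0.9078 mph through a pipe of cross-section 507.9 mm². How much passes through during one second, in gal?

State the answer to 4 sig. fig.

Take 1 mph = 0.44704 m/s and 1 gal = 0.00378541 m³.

0.9078 mph × 0.44704 → 0.405823 m/s
507.9 mm² × 10⁻⁶ → 5.079×10⁻⁴ m²
V = v × A × t = 0.405823 m/s × 5.079×10⁻⁴ m² × 1 s = 2.06118×10⁻⁴ m³
2.06118×10⁻⁴ m³ ÷ (0.00378541 m³/gal) = 0.0544506 gal

0.05445 gal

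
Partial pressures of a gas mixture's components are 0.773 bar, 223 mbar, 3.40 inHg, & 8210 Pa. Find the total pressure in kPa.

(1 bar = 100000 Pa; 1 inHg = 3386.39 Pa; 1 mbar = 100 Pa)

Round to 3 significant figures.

0.773 bar × 100000 = 77300 Pa
223 mbar × 100 = 22300 Pa
3.40 inHg × 3386.39 = 11513.7 Pa
8210 Pa (already Pa)
Total: 77300 + 22300 + 11513.7 + 8210 = 119324 Pa
In kPa: 119324 / 1000 = 119.324 kPa

119 kPa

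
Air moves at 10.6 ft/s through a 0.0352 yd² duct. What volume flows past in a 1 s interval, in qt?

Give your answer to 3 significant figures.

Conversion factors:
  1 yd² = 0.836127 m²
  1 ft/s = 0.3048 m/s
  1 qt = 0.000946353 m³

100 qt

10.6 ft/s × 0.3048 = 3.23088 m/s
0.0352 yd² × 0.836127 = 0.0294317 m²
V = v × A × t = 3.23088 m/s × 0.0294317 m² × 1 s = 0.0950903 m³
0.0950903 m³ ÷ (0.000946353 m³/qt) = 100.481 qt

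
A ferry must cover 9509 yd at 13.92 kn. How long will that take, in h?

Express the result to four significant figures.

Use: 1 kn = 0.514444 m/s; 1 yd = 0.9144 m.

0.3373 h

9509 yd × 0.9144 → 8695.03 m
13.92 kn × 0.514444 → 7.16106 m/s
t = d / v = 8695.03 m / 7.16106 m/s = 1214.21 s
1214.21 s ÷ (3600 s/h) = 0.337281 h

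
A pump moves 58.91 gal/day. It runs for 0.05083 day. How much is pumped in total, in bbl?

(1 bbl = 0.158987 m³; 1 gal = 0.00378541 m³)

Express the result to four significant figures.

58.91 gal/day → 2.581×10⁻⁶ m³/s
0.05083 day → 4391.71 s
V = Q × t = 2.581×10⁻⁶ × 4391.71 = 0.011335 m³
In bbl: 0.011335 / 0.158987 = 0.0712951 bbl

0.07130 bbl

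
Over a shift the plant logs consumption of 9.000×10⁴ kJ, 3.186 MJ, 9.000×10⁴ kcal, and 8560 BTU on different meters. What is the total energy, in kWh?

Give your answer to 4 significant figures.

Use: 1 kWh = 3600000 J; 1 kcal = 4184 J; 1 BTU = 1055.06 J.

133.0 kWh

9.000×10⁴ kJ × 1000 = 9×10⁷ J
3.186 MJ × 1000000 = 3.186×10⁶ J
9.000×10⁴ kcal × 4184 = 3.7656×10⁸ J
8560 BTU × 1055.06 = 9.03131×10⁶ J
Combined: 9×10⁷ + 3.186×10⁶ + 3.7656×10⁸ + 9.03131×10⁶ = 4.78777×10⁸ J
In kWh: 4.78777×10⁸ / 3600000 = 132.994 kWh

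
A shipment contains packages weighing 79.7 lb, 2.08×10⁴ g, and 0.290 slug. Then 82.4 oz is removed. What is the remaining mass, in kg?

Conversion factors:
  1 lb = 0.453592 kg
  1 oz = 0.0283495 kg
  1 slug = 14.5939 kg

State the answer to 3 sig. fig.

79.7 lb × 0.453592 = 36.1513 kg
2.08×10⁴ g × 0.001 = 20.8 kg
0.290 slug × 14.5939 = 4.23223 kg
82.4 oz × 0.0283495 = 2.336 kg
Result: 36.1513 + 20.8 + 4.23223 − 2.336 = 58.8475 kg

58.8 kg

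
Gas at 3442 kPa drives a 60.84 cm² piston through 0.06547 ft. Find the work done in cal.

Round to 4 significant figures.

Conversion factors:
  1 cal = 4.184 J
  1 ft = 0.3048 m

99.88 cal

3442 kPa → 3.442×10⁶ Pa
60.84 cm² → 0.006084 m²
F = P × A = 3.442×10⁶ × 0.006084 = 20941.1 N
0.06547 ft → 0.0199553 m
W = F × d = 20941.1 × 0.0199553 = 417.886 J
In cal: 417.886 / 4.184 = 99.8772 cal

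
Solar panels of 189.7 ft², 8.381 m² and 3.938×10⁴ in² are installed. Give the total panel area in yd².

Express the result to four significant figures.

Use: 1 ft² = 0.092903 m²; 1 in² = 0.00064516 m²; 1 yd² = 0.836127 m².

189.7 ft² × 0.092903 → 17.6237 m²
8.381 m² (already m²)
3.938×10⁴ in² × 0.00064516 → 25.4064 m²
Sum: 17.6237 + 8.381 + 25.4064 = 51.4111 m²
In yd²: 51.4111 / 0.836127 = 61.4872 yd²

61.49 yd²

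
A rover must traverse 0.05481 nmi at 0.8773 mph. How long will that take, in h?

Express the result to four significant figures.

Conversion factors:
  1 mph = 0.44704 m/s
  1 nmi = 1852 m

0.07190 h

0.05481 nmi × 1852 → 101.508 m
0.8773 mph × 0.44704 → 0.392188 m/s
t = d / v = 101.508 m / 0.392188 m/s = 258.825 s
258.825 s ÷ (3600 s/h) = 0.0718958 h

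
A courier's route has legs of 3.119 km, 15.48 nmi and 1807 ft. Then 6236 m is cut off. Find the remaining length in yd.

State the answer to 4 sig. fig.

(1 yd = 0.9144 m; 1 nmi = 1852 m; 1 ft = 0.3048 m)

3.119 km × 1000 = 3119 m
15.48 nmi × 1852 = 28669 m
1807 ft × 0.3048 = 550.774 m
6236 m (already m)
Net: 3119 + 28669 + 550.774 − 6236 = 26102.8 m
In yd: 26102.8 / 0.9144 = 28546.4 yd

2.855×10⁴ yd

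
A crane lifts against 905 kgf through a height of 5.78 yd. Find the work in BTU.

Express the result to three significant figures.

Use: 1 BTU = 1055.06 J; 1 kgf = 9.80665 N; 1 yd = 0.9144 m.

44.5 BTU

905 kgf × 9.80665 = 8875.02 N
5.78 yd × 0.9144 = 5.28523 m
W = F × d = 8875.02 N × 5.28523 m = 46906.5 J
46906.5 J ÷ (1055.06 J/BTU) = 44.4586 BTU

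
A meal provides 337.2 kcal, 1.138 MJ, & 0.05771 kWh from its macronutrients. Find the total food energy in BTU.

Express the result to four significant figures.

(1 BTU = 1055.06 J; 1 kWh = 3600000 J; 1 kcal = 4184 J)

2613 BTU

337.2 kcal × 4184 = 1.41084×10⁶ J
1.138 MJ × 1000000 = 1.138×10⁶ J
0.05771 kWh × 3600000 = 207756 J
Sum: 1.41084×10⁶ + 1.138×10⁶ + 207756 = 2.7566×10⁶ J
In BTU: 2.7566×10⁶ / 1055.06 = 2612.74 BTU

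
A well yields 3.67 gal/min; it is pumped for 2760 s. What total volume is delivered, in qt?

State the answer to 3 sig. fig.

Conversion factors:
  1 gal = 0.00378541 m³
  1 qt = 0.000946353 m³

3.67 gal/min → 2.31541×10⁻⁴ m³/s
V = Q × t = 2.31541×10⁻⁴ × 2760 = 0.639053 m³
In qt: 0.639053 / 0.000946353 = 675.28 qt

675 qt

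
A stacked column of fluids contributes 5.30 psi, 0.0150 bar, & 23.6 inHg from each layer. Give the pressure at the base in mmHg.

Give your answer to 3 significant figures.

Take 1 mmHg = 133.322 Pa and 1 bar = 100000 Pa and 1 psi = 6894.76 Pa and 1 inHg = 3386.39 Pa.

885 mmHg

5.30 psi × 6894.76 = 36542.2 Pa
0.0150 bar × 100000 = 1500 Pa
23.6 inHg × 3386.39 = 79918.8 Pa
Combined: 36542.2 + 1500 + 79918.8 = 117961 Pa
In mmHg: 117961 / 133.322 = 884.783 mmHg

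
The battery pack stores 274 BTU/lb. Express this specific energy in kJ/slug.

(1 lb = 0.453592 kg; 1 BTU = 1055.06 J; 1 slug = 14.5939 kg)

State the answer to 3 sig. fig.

274 BTU/lb × 1055.06 J/BTU ÷ 0.453592 kg/lb = 637327 J/kg
637327 J/kg ÷ 1000 J/kJ × 14.5939 kg/slug = 9301.09 kJ/slug

9300 kJ/slug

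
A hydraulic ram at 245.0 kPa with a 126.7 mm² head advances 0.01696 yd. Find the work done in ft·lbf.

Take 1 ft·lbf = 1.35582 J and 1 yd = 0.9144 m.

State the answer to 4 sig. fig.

245.0 kPa → 245000 Pa
126.7 mm² → 1.267×10⁻⁴ m²
F = P × A = 245000 × 1.267×10⁻⁴ = 31.0415 N
0.01696 yd → 0.0155082 m
W = F × d = 31.0415 × 0.0155082 = 0.481398 J
In ft·lbf: 0.481398 / 1.35582 = 0.35506 ft·lbf

0.3551 ft·lbf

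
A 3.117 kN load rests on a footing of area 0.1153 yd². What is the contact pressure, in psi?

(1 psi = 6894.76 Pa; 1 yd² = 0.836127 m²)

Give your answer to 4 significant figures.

4.689 psi

3.117 kN × 1000 → 3117 N
0.1153 yd² × 0.836127 → 0.0964054 m²
P = F / A = 3117 N / 0.0964054 m² = 32332.2 Pa
32332.2 Pa ÷ (6894.76 Pa/psi) = 4.68939 psi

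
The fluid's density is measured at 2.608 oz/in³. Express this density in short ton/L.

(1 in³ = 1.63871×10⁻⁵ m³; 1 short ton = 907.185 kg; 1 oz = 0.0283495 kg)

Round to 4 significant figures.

2.608 oz/in³ × 0.0283495 kg/oz ÷ 1.63871×10⁻⁵ m³/in³ = 4511.81 kg/m³
4511.81 kg/m³ ÷ 907.185 kg/short ton × 0.001 m³/L = 0.00497342 short ton/L

0.004973 short ton/L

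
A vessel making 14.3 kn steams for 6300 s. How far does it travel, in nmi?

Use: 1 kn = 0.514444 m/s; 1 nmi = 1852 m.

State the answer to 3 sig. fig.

14.3 kn × 0.514444 = 7.35655 m/s
d = v × t = 7.35655 m/s × 6300 s = 46346.3 m
46346.3 m ÷ (1852 m/nmi) = 25.025 nmi

25.0 nmi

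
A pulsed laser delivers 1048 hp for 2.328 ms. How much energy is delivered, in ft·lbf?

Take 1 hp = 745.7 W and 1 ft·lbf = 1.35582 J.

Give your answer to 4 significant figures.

1342 ft·lbf

1048 hp × 745.7 = 781494 W
2.328 ms × 0.001 = 0.002328 s
E = P × t = 781494 W × 0.002328 s = 1819.32 J
1819.32 J ÷ (1.35582 J/ft·lbf) = 1341.86 ft·lbf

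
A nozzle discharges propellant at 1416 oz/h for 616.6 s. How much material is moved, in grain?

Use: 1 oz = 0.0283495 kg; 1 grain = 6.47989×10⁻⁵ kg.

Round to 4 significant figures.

1.061×10⁵ grain

1416 oz/h → 0.0111508 kg/s
m = ṁ × t = 0.0111508 × 616.6 = 6.87558 kg
In grain: 6.87558 / 6.47989×10⁻⁵ = 106106 grain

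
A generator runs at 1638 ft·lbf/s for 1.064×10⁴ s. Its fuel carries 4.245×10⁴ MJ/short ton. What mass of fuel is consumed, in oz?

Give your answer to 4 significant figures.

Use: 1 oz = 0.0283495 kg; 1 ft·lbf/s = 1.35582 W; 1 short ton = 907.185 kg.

17.81 oz

1638 ft·lbf/s → 2220.83 W
E = P × t = 2220.83 × 10640 = 2.36296×10⁷ J
4.245×10⁴ MJ/short ton → 4.67931×10⁷ J/kg
m = E / e_s = 2.36296×10⁷ / 4.67931×10⁷ = 0.50498 kg
In oz: 0.50498 / 0.0283495 = 17.8127 oz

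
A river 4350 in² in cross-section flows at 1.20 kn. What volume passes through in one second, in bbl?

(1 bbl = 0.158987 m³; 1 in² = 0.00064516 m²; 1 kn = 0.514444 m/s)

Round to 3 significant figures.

1.20 kn × 0.514444 → 0.617333 m/s
4350 in² × 0.00064516 → 2.80645 m²
V = v × A × t = 0.617333 m/s × 2.80645 m² × 1 s = 1.73251 m³
1.73251 m³ ÷ (0.158987 m³/bbl) = 10.8972 bbl

10.9 bbl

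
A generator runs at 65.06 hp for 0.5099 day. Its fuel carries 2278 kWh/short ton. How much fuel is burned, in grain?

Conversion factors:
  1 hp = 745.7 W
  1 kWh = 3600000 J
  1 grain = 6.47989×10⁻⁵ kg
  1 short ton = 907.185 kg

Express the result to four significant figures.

65.06 hp → 48515.2 W
0.5099 day → 44055.4 s
E = P × t = 48515.2 × 44055.4 = 2.13736×10⁹ J
2278 kWh/short ton → 9.03983×10⁶ J/kg
m = E / e_s = 2.13736×10⁹ / 9.03983×10⁶ = 236.438 kg
In grain: 236.438 / 6.47989×10⁻⁵ = 3.6488×10⁶ grain

3.649×10⁶ grain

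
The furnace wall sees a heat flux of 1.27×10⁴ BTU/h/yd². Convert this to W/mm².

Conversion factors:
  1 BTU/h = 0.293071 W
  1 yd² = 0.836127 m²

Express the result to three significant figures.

0.00445 W/mm²

1.27×10⁴ BTU/h/yd² × 0.293071 W/BTU/h ÷ 0.836127 m²/yd² = 4451.48 W/m²
4451.48 W/m² × 10⁻⁶ m²/mm² = 0.00445148 W/mm²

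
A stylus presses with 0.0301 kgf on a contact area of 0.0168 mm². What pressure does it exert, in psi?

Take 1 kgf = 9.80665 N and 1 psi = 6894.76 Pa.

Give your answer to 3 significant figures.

2550 psi

0.0301 kgf × 9.80665 = 0.29518 N
0.0168 mm² × 10⁻⁶ = 1.68×10⁻⁸ m²
P = F / A = 0.29518 N / 1.68×10⁻⁸ m² = 1.75702×10⁷ Pa
1.75702×10⁷ Pa ÷ (6894.76 Pa/psi) = 2548.34 psi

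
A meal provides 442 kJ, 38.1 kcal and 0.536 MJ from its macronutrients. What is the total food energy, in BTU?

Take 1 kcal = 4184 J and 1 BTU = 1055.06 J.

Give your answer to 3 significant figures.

1080 BTU

442 kJ × 1000 = 442000 J
38.1 kcal × 4184 = 159410 J
0.536 MJ × 1000000 = 536000 J
Sum: 442000 + 159410 + 536000 = 1.13741×10⁶ J
In BTU: 1.13741×10⁶ / 1055.06 = 1078.05 BTU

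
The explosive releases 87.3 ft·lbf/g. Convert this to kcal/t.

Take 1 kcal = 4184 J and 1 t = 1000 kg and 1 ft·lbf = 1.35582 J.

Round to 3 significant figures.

87.3 ft·lbf/g × 1.35582 J/ft·lbf ÷ 0.001 kg/g = 118363 J/kg
118363 J/kg ÷ 4184 J/kcal × 1000 kg/t = 28289.4 kcal/t

2.83×10⁴ kcal/t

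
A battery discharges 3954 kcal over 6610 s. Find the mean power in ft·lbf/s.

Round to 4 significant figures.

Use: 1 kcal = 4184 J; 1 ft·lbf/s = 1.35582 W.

1846 ft·lbf/s

3954 kcal × 4184 = 1.65435×10⁷ J
P = E / t = 1.65435×10⁷ J / 6610 s = 2502.8 W
2502.8 W ÷ (1.35582 W/ft·lbf/s) = 1845.97 ft·lbf/s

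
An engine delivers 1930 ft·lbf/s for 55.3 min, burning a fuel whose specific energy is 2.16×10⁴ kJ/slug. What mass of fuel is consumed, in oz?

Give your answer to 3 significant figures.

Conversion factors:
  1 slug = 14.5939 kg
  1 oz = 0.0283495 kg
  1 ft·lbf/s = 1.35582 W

1930 ft·lbf/s → 2616.73 W
55.3 min → 3318 s
E = P × t = 2616.73 × 3318 = 8.68231×10⁶ J
2.16×10⁴ kJ/slug → 1.48007×10⁶ J/kg
m = E / e_s = 8.68231×10⁶ / 1.48007×10⁶ = 5.86615 kg
In oz: 5.86615 / 0.0283495 = 206.923 oz

207 oz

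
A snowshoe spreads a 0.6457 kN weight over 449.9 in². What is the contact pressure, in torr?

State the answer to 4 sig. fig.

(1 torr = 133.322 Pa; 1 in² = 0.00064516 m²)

0.6457 kN × 1000 = 645.7 N
449.9 in² × 0.00064516 = 0.290257 m²
P = F / A = 645.7 N / 0.290257 m² = 2224.58 Pa
2224.58 Pa ÷ (133.322 Pa/torr) = 16.6858 torr

16.69 torr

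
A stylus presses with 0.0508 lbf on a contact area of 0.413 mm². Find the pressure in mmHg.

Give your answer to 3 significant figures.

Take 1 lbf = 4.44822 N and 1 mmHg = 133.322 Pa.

0.0508 lbf × 4.44822 → 0.22597 N
0.413 mm² × 10⁻⁶ → 4.13×10⁻⁷ m²
P = F / A = 0.22597 N / 4.13×10⁻⁷ m² = 547143 Pa
547143 Pa ÷ (133.322 Pa/mmHg) = 4103.92 mmHg

4100 mmHg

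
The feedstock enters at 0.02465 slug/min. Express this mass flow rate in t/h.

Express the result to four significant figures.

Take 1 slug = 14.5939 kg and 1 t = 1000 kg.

0.02158 t/h

0.02465 slug/min × 14.5939 kg/slug ÷ 60 s/min = 0.00599566 kg/s
0.00599566 kg/s ÷ 1000 kg/t × 3600 s/h = 0.0215844 t/h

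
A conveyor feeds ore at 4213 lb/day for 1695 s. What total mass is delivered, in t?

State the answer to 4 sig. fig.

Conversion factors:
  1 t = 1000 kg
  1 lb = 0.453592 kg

0.03749 t

4213 lb/day → 0.0221179 kg/s
m = ṁ × t = 0.0221179 × 1695 = 37.4898 kg
In t: 37.4898 / 1000 = 0.0374898 t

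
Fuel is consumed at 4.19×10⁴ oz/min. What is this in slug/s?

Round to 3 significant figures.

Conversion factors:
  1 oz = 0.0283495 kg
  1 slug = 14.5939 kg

1.36 slug/s

4.19×10⁴ oz/min × 0.0283495 kg/oz ÷ 60 s/min = 19.7974 kg/s
19.7974 kg/s ÷ 14.5939 kg/slug = 1.35655 slug/s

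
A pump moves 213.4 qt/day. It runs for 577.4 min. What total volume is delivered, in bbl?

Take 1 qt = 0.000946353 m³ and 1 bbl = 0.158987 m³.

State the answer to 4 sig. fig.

0.5093 bbl

213.4 qt/day → 2.3374×10⁻⁶ m³/s
577.4 min → 34644 s
V = Q × t = 2.3374×10⁻⁶ × 34644 = 0.0809769 m³
In bbl: 0.0809769 / 0.158987 = 0.50933 bbl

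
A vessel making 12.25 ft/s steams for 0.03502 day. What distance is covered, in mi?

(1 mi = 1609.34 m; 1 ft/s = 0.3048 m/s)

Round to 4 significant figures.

7.020 mi

12.25 ft/s × 0.3048 = 3.7338 m/s
0.03502 day × 86400 = 3025.73 s
d = v × t = 3.7338 m/s × 3025.73 s = 11297.5 m
11297.5 m ÷ (1609.34 m/mi) = 7.01996 mi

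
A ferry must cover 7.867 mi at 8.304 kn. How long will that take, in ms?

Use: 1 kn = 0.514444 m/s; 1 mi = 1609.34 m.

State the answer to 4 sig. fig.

7.867 mi × 1609.34 = 12660.7 m
8.304 kn × 0.514444 = 4.27194 m/s
t = d / v = 12660.7 m / 4.27194 m/s = 2963.69 s
2963.69 s ÷ (0.001 s/ms) = 2.96369×10⁶ ms

2.964×10⁶ ms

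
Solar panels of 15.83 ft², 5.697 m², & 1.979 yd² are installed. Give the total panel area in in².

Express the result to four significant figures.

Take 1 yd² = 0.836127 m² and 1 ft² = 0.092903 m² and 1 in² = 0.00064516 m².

1.367×10⁴ in²

15.83 ft² × 0.092903 = 1.47065 m²
5.697 m² (already m²)
1.979 yd² × 0.836127 = 1.6547 m²
Combined: 1.47065 + 5.697 + 1.6547 = 8.82235 m²
In in²: 8.82235 / 0.00064516 = 13674.7 in²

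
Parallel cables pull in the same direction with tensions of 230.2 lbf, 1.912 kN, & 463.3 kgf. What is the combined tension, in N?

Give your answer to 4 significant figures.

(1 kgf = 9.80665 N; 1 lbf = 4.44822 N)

230.2 lbf × 4.44822 = 1023.98 N
1.912 kN × 1000 = 1912 N
463.3 kgf × 9.80665 = 4543.42 N
Total: 1023.98 + 1912 + 4543.42 = 7479.4 N

7479 N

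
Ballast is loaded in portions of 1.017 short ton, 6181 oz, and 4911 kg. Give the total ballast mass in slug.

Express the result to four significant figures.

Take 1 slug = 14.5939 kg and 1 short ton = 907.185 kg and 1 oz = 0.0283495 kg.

1.017 short ton × 907.185 = 922.607 kg
6181 oz × 0.0283495 = 175.228 kg
4911 kg (already kg)
Total: 922.607 + 175.228 + 4911 = 6008.84 kg
In slug: 6008.84 / 14.5939 = 411.736 slug

411.7 slug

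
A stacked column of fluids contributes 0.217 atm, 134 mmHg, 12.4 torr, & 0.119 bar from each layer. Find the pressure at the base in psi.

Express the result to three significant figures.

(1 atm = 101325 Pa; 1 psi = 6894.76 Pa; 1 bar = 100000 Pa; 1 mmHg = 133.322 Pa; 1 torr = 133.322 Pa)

7.75 psi

0.217 atm × 101325 → 21987.5 Pa
134 mmHg × 133.322 → 17865.1 Pa
12.4 torr × 133.322 → 1653.19 Pa
0.119 bar × 100000 → 11900 Pa
Combined: 21987.5 + 17865.1 + 1653.19 + 11900 = 53405.8 Pa
In psi: 53405.8 / 6894.76 = 7.74585 psi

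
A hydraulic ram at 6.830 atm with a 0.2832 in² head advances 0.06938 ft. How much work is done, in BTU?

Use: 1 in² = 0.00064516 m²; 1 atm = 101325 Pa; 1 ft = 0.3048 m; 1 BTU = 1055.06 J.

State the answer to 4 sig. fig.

6.830 atm → 692050 Pa
0.2832 in² → 1.82709×10⁻⁴ m²
F = P × A = 692050 × 1.82709×10⁻⁴ = 126.444 N
0.06938 ft → 0.021147 m
W = F × d = 126.444 × 0.021147 = 2.67391 J
In BTU: 2.67391 / 1055.06 = 0.00253437 BTU

0.002534 BTU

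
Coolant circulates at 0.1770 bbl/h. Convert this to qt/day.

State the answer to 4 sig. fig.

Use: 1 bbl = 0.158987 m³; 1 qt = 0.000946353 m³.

0.1770 bbl/h × 0.158987 m³/bbl ÷ 3600 s/h = 7.81686×10⁻⁶ m³/s
7.81686×10⁻⁶ m³/s ÷ 0.000946353 m³/qt × 86400 s/day = 713.663 qt/day

713.7 qt/day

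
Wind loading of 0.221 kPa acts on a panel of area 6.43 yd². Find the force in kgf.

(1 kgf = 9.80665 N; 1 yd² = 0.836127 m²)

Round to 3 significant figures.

0.221 kPa × 1000 → 221 Pa
6.43 yd² × 0.836127 → 5.3763 m²
F = P × A = 221 Pa × 5.3763 m² = 1188.16 N
1188.16 N ÷ (9.80665 N/kgf) = 121.159 kgf

121 kgf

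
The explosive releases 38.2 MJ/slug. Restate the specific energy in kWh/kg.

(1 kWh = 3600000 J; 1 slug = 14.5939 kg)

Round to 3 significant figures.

38.2 MJ/slug × 1000000 J/MJ ÷ 14.5939 kg/slug = 2.61753×10⁶ J/kg
2.61753×10⁶ J/kg ÷ 3600000 J/kWh = 0.727092 kWh/kg

0.727 kWh/kg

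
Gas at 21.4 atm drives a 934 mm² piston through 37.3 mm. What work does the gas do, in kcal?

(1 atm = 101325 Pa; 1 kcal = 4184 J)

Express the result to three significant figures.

21.4 atm → 2.16836×10⁶ Pa
934 mm² → 9.34×10⁻⁴ m²
F = P × A = 2.16836×10⁶ × 9.34×10⁻⁴ = 2025.25 N
37.3 mm → 0.0373 m
W = F × d = 2025.25 × 0.0373 = 75.5418 J
In kcal: 75.5418 / 4184 = 0.0180549 kcal

0.0181 kcal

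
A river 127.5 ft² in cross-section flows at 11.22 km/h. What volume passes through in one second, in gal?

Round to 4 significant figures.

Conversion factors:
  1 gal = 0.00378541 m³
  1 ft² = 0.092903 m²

9753 gal

11.22 km/h × (1/3.6) = 3.11667 m/s
127.5 ft² × 0.092903 = 11.8451 m²
V = v × A × t = 3.11667 m/s × 11.8451 m² × 1 s = 36.9173 m³
36.9173 m³ ÷ (0.00378541 m³/gal) = 9752.52 gal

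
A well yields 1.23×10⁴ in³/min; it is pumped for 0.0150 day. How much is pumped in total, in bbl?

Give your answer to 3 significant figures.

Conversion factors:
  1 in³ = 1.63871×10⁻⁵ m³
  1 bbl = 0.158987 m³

1.23×10⁴ in³/min → 0.00335936 m³/s
0.0150 day → 1296 s
V = Q × t = 0.00335936 × 1296 = 4.35373 m³
In bbl: 4.35373 / 0.158987 = 27.3842 bbl

27.4 bbl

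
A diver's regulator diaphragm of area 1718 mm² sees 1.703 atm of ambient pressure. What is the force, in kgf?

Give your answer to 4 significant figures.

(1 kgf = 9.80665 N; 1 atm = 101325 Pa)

1.703 atm × 101325 → 172556 Pa
1718 mm² × 10⁻⁶ → 0.001718 m²
F = P × A = 172556 Pa × 0.001718 m² = 296.451 N
296.451 N ÷ (9.80665 N/kgf) = 30.2296 kgf

30.23 kgf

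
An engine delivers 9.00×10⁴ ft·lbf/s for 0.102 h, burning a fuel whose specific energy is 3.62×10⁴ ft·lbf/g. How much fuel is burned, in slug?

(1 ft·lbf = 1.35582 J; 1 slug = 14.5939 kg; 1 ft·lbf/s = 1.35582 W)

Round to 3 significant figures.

9.00×10⁴ ft·lbf/s → 122024 W
0.102 h → 367.2 s
E = P × t = 122024 × 367.2 = 4.48072×10⁷ J
3.62×10⁴ ft·lbf/g → 4.90807×10⁷ J/kg
m = E / e_s = 4.48072×10⁷ / 4.90807×10⁷ = 0.912929 kg
In slug: 0.912929 / 14.5939 = 0.0625555 slug

0.0626 slug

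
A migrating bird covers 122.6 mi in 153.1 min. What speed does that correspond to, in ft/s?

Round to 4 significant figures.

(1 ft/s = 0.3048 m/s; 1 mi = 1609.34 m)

122.6 mi × 1609.34 → 197305 m
153.1 min × 60 → 9186 s
v = d / t = 197305 m / 9186 s = 21.4789 m/s
21.4789 m/s ÷ (0.3048 m/s/ft/s) = 70.4688 ft/s

70.47 ft/s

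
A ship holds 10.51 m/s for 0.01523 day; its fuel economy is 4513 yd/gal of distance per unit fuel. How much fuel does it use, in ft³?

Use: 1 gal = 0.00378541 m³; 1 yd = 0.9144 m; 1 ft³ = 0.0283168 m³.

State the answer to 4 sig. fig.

0.01523 day → 1315.87 s
d = v × t = 10.51 × 1315.87 = 13829.8 m
4513 yd/gal → 1.09016×10⁶ m/m³
V = d / (distance per unit fuel) = 13829.8 / 1.09016×10⁶ = 0.012686 m³
In ft³: 0.012686 / 0.0283168 = 0.448003 ft³

0.4480 ft³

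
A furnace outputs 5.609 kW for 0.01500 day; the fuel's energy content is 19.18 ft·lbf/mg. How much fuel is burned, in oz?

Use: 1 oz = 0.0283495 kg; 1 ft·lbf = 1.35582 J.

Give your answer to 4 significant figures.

9.860 oz

5.609 kW → 5609 W
0.01500 day → 1296 s
E = P × t = 5609 × 1296 = 7.26926×10⁶ J
19.18 ft·lbf/mg → 2.60046×10⁷ J/kg
m = E / e_s = 7.26926×10⁶ / 2.60046×10⁷ = 0.279537 kg
In oz: 0.279537 / 0.0283495 = 9.86039 oz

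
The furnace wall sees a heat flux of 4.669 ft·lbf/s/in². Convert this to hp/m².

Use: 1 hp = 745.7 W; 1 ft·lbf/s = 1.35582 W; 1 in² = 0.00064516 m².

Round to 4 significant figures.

13.16 hp/m²

4.669 ft·lbf/s/in² × 1.35582 W/ft·lbf/s ÷ 0.00064516 m²/in² = 9812.02 W/m²
9812.02 W/m² ÷ 745.7 W/hp = 13.1581 hp/m²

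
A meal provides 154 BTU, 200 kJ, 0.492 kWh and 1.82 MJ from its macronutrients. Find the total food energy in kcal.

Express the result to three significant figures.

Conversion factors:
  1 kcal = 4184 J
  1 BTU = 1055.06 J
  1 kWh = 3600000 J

945 kcal

154 BTU × 1055.06 = 162479 J
200 kJ × 1000 = 200000 J
0.492 kWh × 3600000 = 1.7712×10⁶ J
1.82 MJ × 1000000 = 1.82×10⁶ J
Sum: 162479 + 200000 + 1.7712×10⁶ + 1.82×10⁶ = 3.95368×10⁶ J
In kcal: 3.95368×10⁶ / 4184 = 944.952 kcal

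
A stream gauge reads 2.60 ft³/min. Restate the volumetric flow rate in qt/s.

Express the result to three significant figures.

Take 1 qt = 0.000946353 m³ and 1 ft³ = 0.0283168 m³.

2.60 ft³/min × 0.0283168 m³/ft³ ÷ 60 s/min = 0.00122706 m³/s
0.00122706 m³/s ÷ 0.000946353 m³/qt = 1.29662 qt/s

1.30 qt/s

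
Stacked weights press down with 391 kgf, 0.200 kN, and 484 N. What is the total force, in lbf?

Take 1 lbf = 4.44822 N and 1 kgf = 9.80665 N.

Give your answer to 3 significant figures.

391 kgf × 9.80665 = 3834.4 N
0.200 kN × 1000 = 200 N
484 N (already N)
Sum: 3834.4 + 200 + 484 = 4518.4 N
In lbf: 4518.4 / 4.44822 = 1015.78 lbf

1020 lbf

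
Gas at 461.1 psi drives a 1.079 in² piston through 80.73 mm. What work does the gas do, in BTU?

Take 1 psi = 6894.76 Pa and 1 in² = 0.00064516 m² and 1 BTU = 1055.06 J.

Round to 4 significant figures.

461.1 psi → 3.17917×10⁶ Pa
1.079 in² → 6.96128×10⁻⁴ m²
F = P × A = 3.17917×10⁶ × 6.96128×10⁻⁴ = 2213.11 N
80.73 mm → 0.08073 m
W = F × d = 2213.11 × 0.08073 = 178.664 J
In BTU: 178.664 / 1055.06 = 0.16934 BTU

0.1693 BTU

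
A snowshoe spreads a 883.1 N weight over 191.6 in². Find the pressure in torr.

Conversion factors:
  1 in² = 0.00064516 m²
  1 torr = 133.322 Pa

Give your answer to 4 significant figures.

191.6 in² × 0.00064516 → 0.123613 m²
P = F / A = 883.1 N / 0.123613 m² = 7144.07 Pa
7144.07 Pa ÷ (133.322 Pa/torr) = 53.5851 torr

53.59 torr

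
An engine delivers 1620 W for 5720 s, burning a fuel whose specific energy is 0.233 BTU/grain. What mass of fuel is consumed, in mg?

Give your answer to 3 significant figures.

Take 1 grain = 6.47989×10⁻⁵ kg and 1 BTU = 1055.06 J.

2.44×10⁶ mg

E = P × t = 1620 × 5720 = 9.2664×10⁶ J
0.233 BTU/grain → 3.79372×10⁶ J/kg
m = E / e_s = 9.2664×10⁶ / 3.79372×10⁶ = 2.44256 kg
In mg: 2.44256 / 10⁻⁶ = 2.44256×10⁶ mg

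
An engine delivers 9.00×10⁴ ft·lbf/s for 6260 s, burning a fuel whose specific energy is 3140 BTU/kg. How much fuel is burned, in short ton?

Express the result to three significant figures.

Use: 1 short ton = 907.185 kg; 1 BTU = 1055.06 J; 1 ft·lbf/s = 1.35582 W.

0.254 short ton

9.00×10⁴ ft·lbf/s → 122024 W
E = P × t = 122024 × 6260 = 7.6387×10⁸ J
3140 BTU/kg → 3.31289×10⁶ J/kg
m = E / e_s = 7.6387×10⁸ / 3.31289×10⁶ = 230.575 kg
In short ton: 230.575 / 907.185 = 0.254165 short ton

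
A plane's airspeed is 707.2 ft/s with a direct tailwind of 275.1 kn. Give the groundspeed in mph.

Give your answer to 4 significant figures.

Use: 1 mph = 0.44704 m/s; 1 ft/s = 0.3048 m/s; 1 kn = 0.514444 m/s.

707.2 ft/s × 0.3048 → 215.555 m/s
275.1 kn × 0.514444 → 141.524 m/s
Combined: 215.555 + 141.524 = 357.079 m/s
In mph: 357.079 / 0.44704 = 798.763 mph

798.8 mph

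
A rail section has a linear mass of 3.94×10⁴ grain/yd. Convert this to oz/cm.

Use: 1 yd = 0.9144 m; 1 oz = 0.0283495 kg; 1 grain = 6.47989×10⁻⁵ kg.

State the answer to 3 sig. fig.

3.94×10⁴ grain/yd × 6.47989×10⁻⁵ kg/grain ÷ 0.9144 m/yd = 2.79208 kg/m
2.79208 kg/m ÷ 0.0283495 kg/oz × 0.01 m/cm = 0.984878 oz/cm

0.985 oz/cm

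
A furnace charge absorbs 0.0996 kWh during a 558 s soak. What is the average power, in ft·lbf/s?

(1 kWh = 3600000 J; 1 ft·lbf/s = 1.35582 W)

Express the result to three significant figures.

0.0996 kWh × 3600000 → 358560 J
P = E / t = 358560 J / 558 s = 642.581 W
642.581 W ÷ (1.35582 W/ft·lbf/s) = 473.943 ft·lbf/s

474 ft·lbf/s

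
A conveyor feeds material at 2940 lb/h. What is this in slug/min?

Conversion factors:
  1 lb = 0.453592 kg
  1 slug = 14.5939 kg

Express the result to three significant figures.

1.52 slug/min

2940 lb/h × 0.453592 kg/lb ÷ 3600 s/h = 0.370433 kg/s
0.370433 kg/s ÷ 14.5939 kg/slug × 60 s/min = 1.52296 slug/min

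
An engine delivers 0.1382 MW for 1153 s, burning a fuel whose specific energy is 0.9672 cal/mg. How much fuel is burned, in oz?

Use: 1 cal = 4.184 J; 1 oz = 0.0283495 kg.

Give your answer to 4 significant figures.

1389 oz

0.1382 MW → 138200 W
E = P × t = 138200 × 1153 = 1.59345×10⁸ J
0.9672 cal/mg → 4.04676×10⁶ J/kg
m = E / e_s = 1.59345×10⁸ / 4.04676×10⁶ = 39.3759 kg
In oz: 39.3759 / 0.0283495 = 1388.95 oz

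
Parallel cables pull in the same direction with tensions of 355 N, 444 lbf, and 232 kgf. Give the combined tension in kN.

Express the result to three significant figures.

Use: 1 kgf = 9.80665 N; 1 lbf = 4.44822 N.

355 N (already N)
444 lbf × 4.44822 = 1975.01 N
232 kgf × 9.80665 = 2275.14 N
Sum: 355 + 1975.01 + 2275.14 = 4605.15 N
In kN: 4605.15 / 1000 = 4.60515 kN

4.61 kN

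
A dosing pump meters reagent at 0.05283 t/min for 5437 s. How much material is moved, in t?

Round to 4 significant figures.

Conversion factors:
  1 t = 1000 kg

0.05283 t/min → 0.8805 kg/s
m = ṁ × t = 0.8805 × 5437 = 4787.28 kg
In t: 4787.28 / 1000 = 4.78728 t

4.787 t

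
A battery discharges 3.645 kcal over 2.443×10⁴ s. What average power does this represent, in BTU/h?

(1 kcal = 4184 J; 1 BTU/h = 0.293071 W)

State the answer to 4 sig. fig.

2.130 BTU/h

3.645 kcal × 4184 → 15250.7 J
P = E / t = 15250.7 J / 24430 s = 0.624261 W
0.624261 W ÷ (0.293071 W/BTU/h) = 2.13007 BTU/h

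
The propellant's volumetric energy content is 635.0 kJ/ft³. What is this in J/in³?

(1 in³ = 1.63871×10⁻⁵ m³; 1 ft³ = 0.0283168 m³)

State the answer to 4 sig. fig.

367.5 J/in³

635.0 kJ/ft³ × 1000 J/kJ ÷ 0.0283168 m³/ft³ = 2.24249×10⁷ J/m³
2.24249×10⁷ J/m³ × 1.63871×10⁻⁵ m³/in³ = 367.479 J/in³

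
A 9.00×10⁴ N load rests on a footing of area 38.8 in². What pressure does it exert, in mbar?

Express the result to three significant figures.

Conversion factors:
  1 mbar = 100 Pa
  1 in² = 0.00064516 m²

3.60×10⁴ mbar

38.8 in² × 0.00064516 = 0.0250322 m²
P = F / A = 90000 N / 0.0250322 m² = 3.59537×10⁶ Pa
3.59537×10⁶ Pa ÷ (100 Pa/mbar) = 35953.7 mbar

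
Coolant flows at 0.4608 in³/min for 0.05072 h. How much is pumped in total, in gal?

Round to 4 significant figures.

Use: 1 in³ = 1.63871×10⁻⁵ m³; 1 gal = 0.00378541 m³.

0.4608 in³/min → 1.25853×10⁻⁷ m³/s
0.05072 h → 182.592 s
V = Q × t = 1.25853×10⁻⁷ × 182.592 = 2.29798×10⁻⁵ m³
In gal: 2.29798×10⁻⁵ / 0.00378541 = 0.00607062 gal

0.006071 gal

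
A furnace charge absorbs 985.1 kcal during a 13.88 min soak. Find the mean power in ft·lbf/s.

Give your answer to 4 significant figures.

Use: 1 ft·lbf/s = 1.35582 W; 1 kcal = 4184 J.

985.1 kcal × 4184 = 4.12166×10⁶ J
13.88 min × 60 = 832.8 s
P = E / t = 4.12166×10⁶ J / 832.8 s = 4949.16 W
4949.16 W ÷ (1.35582 W/ft·lbf/s) = 3650.31 ft·lbf/s

3650 ft·lbf/s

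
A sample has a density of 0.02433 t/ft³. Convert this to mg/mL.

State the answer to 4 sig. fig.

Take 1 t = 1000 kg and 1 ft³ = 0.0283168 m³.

859.2 mg/mL

0.02433 t/ft³ × 1000 kg/t ÷ 0.0283168 m³/ft³ = 859.207 kg/m³
859.207 kg/m³ ÷ 10⁻⁶ kg/mg × 10⁻⁶ m³/mL = 859.207 mg/mL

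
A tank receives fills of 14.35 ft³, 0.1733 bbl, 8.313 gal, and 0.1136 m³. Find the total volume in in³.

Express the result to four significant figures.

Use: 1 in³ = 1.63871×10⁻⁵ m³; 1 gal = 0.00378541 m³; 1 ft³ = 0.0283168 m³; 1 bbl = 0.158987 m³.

14.35 ft³ × 0.0283168 = 0.406346 m³
0.1733 bbl × 0.158987 = 0.0275524 m³
8.313 gal × 0.00378541 = 0.0314681 m³
0.1136 m³ (already m³)
Sum: 0.406346 + 0.0275524 + 0.0314681 + 0.1136 = 0.578966 m³
In in³: 0.578966 / 1.63871×10⁻⁵ = 35330.6 in³

3.533×10⁴ in³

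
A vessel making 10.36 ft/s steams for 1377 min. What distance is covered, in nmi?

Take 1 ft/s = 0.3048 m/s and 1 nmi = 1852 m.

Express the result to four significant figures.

10.36 ft/s × 0.3048 = 3.15773 m/s
1377 min × 60 = 82620 s
d = v × t = 3.15773 m/s × 82620 s = 260892 m
260892 m ÷ (1852 m/nmi) = 140.87 nmi

140.9 nmi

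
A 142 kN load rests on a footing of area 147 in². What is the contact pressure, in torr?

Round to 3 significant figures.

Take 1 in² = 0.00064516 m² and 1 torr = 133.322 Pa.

1.12×10⁴ torr

142 kN × 1000 = 142000 N
147 in² × 0.00064516 = 0.0948385 m²
P = F / A = 142000 N / 0.0948385 m² = 1.49728×10⁶ Pa
1.49728×10⁶ Pa ÷ (133.322 Pa/torr) = 11230.6 torr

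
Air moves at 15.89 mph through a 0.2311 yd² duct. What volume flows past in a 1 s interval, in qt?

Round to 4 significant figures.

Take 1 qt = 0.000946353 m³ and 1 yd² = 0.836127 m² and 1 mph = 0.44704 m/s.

1450 qt

15.89 mph × 0.44704 → 7.10347 m/s
0.2311 yd² × 0.836127 → 0.193229 m²
V = v × A × t = 7.10347 m/s × 0.193229 m² × 1 s = 1.3726 m³
1.3726 m³ ÷ (0.000946353 m³/qt) = 1450.41 qt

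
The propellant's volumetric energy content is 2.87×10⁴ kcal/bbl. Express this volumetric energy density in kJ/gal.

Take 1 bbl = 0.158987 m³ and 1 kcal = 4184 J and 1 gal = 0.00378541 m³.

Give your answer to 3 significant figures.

2860 kJ/gal

2.87×10⁴ kcal/bbl × 4184 J/kcal ÷ 0.158987 m³/bbl = 7.55287×10⁸ J/m³
7.55287×10⁸ J/m³ ÷ 1000 J/kJ × 0.00378541 m³/gal = 2859.07 kJ/gal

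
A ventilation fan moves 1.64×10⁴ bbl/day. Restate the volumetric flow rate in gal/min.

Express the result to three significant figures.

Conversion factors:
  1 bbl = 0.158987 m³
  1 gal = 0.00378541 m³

1.64×10⁴ bbl/day × 0.158987 m³/bbl ÷ 86400 s/day = 0.0301781 m³/s
0.0301781 m³/s ÷ 0.00378541 m³/gal × 60 s/min = 478.333 gal/min

478 gal/min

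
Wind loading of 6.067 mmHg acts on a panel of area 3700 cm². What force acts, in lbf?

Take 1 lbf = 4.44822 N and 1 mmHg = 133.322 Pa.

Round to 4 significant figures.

67.28 lbf

6.067 mmHg × 133.322 → 808.865 Pa
3700 cm² × 0.0001 → 0.37 m²
F = P × A = 808.865 Pa × 0.37 m² = 299.28 N
299.28 N ÷ (4.44822 N/lbf) = 67.2808 lbf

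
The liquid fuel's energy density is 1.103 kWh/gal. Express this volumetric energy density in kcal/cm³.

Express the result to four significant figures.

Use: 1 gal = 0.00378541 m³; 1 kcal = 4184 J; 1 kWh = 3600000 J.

0.2507 kcal/cm³

1.103 kWh/gal × 3600000 J/kWh ÷ 0.00378541 m³/gal = 1.04897×10⁹ J/m³
1.04897×10⁹ J/m³ ÷ 4184 J/kcal × 10⁻⁶ m³/cm³ = 0.25071 kcal/cm³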